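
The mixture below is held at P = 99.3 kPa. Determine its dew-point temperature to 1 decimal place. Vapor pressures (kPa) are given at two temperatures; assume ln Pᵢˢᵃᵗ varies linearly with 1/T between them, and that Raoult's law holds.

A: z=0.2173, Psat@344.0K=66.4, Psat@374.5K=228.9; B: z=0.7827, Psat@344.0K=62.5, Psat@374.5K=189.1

T = 355.5 K

Dew-point temperature: Σzᵢ·P/Pᵢˢᵃᵗ(T) = 1. Interpolate ln Pᵢˢᵃᵗ = aᵢ + bᵢ/T.
  T = 344.0 K: ΣzᵢP/Pᵢˢᵃᵗ = 1.5685
  T = 374.5 K: ΣzᵢP/Pᵢˢᵃᵗ = 0.5053
  T = 359.2 K: ΣzᵢP/Pᵢˢᵃᵗ = 0.8704
  T = 351.6 K: ΣzᵢP/Pᵢˢᵃᵗ = 1.1609
  T = 355.4 K: ΣzᵢP/Pᵢˢᵃᵗ = 1.0037
  T = 357.3 K: ΣzᵢP/Pᵢˢᵃᵗ = 0.9343
Interpolating between 355.4 K and 357.3 K gives T ≈ 355.5 K.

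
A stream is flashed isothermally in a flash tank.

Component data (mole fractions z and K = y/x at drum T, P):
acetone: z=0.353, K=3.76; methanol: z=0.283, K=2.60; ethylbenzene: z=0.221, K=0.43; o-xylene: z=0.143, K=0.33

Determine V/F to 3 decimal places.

V/F = 0.866

Iterate (Newton) starting at V/F = 0.45:
  V/F = 0.450: g = 0.3912, g' = -1.041 → V/F = 0.826
  V/F = 0.826: g = 0.0398, g' = -0.962 → V/F = 0.867
  V/F = 0.867: g = -0.0009, g' = -1.007 → V/F = 0.866
Converged at V/F = 0.866.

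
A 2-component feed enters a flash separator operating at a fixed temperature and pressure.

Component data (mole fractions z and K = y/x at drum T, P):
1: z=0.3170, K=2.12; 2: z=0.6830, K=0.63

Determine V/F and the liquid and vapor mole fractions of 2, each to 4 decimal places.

Rachford–Rice: g(V/F) = Σ zᵢ(Kᵢ−1)/(1+V/F(Kᵢ−1)) = 0.
g(0) = ΣzᵢKᵢ − 1 = 0.1023 and g(1) = 1 − Σzᵢ/Kᵢ = -0.2337, so a root lies in (0, 1).
Iterate (Newton) starting at V/F = 0.5:
  V/F = 0.5000: g = -0.08248, g' = -0.3042 → V/F = 0.2288
  V/F = 0.2288: g = 0.00653, g' = -0.3636 → V/F = 0.2468
  V/F = 0.2468: g = 0.00006, g' = -0.3573 → V/F = 0.2469
Converged at V/F = 0.2469.
Compositions from xᵢ = zᵢ/(1+V/F(Kᵢ−1)), yᵢ = Kᵢxᵢ:
  1: x = 0.2483, y = 0.5264
  2: x = 0.7517, y = 0.4736

V/F = 0.2469, x_2 = 0.7517, y_2 = 0.4736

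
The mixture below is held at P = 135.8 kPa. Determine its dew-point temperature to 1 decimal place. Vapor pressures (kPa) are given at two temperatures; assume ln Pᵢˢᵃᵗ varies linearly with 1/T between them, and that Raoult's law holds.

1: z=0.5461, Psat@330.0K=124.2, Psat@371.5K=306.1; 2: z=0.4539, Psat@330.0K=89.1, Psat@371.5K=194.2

T = 341.6 K

Dew-point temperature: Σzᵢ·P/Pᵢˢᵃᵗ(T) = 1. Interpolate ln Pᵢˢᵃᵗ = aᵢ + bᵢ/T.
  T = 330.0 K: ΣzᵢP/Pᵢˢᵃᵗ = 1.2889
  T = 371.5 K: ΣzᵢP/Pᵢˢᵃᵗ = 0.5597
  T = 350.8 K: ΣzᵢP/Pᵢˢᵃᵗ = 0.8274
  T = 340.4 K: ΣzᵢP/Pᵢˢᵃᵗ = 1.0256
  T = 345.6 K: ΣzᵢP/Pᵢˢᵃᵗ = 0.9197
  T = 343.0 K: ΣzᵢP/Pᵢˢᵃᵗ = 0.9708
Interpolating between 340.4 K and 343.0 K gives T ≈ 341.6 K.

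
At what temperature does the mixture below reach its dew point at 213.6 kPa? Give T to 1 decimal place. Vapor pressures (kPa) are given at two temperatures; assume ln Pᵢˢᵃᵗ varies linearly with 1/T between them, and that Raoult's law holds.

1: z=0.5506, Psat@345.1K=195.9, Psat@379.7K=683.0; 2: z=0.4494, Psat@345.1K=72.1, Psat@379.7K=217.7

T = 364.1 K

Dew-point temperature: Σzᵢ·P/Pᵢˢᵃᵗ(T) = 1. Interpolate ln Pᵢˢᵃᵗ = aᵢ + bᵢ/T.
  T = 345.1 K: ΣzᵢP/Pᵢˢᵃᵗ = 1.9317
  T = 379.7 K: ΣzᵢP/Pᵢˢᵃᵗ = 0.6131
  T = 362.4 K: ΣzᵢP/Pᵢˢᵃᵗ = 1.0583
  T = 371.0 K: ΣzᵢP/Pᵢˢᵃᵗ = 0.8016
  T = 366.7 K: ΣzᵢP/Pᵢˢᵃᵗ = 0.9195
  T = 364.5 K: ΣzᵢP/Pᵢˢᵃᵗ = 0.9877
Interpolating between 362.4 K and 364.5 K gives T ≈ 364.1 K.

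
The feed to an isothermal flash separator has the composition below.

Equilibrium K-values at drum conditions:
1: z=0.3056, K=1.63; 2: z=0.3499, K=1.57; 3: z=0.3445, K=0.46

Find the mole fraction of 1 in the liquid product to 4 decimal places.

Newton–Raphson from ψ = 0.5:
  ψ = 0.5000: g = 0.04678, g' = -0.3275 → ψ = 0.6428
  ψ = 0.6428: g = -0.00195, g' = -0.3580 → ψ = 0.6374
Converged at ψ = 0.6374.
Compositions from xᵢ = zᵢ/(1+ψ(Kᵢ−1)), yᵢ = Kᵢxᵢ:
  1: x = 0.2180, y = 0.3554
  2: x = 0.2567, y = 0.4029
  3: x = 0.5253, y = 0.2416

x_1 = 0.2180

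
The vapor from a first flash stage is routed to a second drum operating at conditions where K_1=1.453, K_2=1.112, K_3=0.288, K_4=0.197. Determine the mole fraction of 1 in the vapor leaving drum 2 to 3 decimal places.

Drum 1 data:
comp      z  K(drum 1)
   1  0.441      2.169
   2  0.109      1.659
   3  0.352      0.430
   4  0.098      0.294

y_1 (drum 2) = 0.760

Drum 1:
Let ψ₁ = V/F and solve Σ zᵢ(Kᵢ−1)/(1+ψ₁(Kᵢ−1)) = 0.
g(0) = ΣzᵢKᵢ − 1 = 0.318 and g(1) = 1 − Σzᵢ/Kᵢ = -0.421, so a root lies in (0, 1).
Newton iteration, ψ₁⁰ = 0.43:
  ψ₁ = 0.430: g = 0.0339, g' = -0.597 → ψ₁ = 0.487
Converged at ψ₁ = 0.487.
Drum-1 compositions:
  1: x = 0.281, y = 0.610
  2: x = 0.083, y = 0.137
  3: x = 0.487, y = 0.209
  4: x = 0.149, y = 0.044
Drum-2 feed = drum-1 vapor: z₂ = (0.6097, 0.1369, 0.2094, 0.0439).
Drum 2:
Let ψ₂ = V/F and solve Σ zᵢ(Kᵢ−1)/(1+ψ₂(Kᵢ−1)) = 0.
Feasibility: ΣzᵢKᵢ = 1.107, Σzᵢ/Kᵢ = 1.493 — both > 1, two phases present.
Newton iteration, ψ₂⁰ = 0.5:
  ψ₂ = 0.500: g = -0.0507, g' = -0.420 → ψ₂ = 0.379
  ψ₂ = 0.379: g = -0.0045, g' = -0.350 → ψ₂ = 0.366
Converged at ψ₂ = 0.366.
  1: x = 0.523, y = 0.760
  2: x = 0.132, y = 0.146
  3: x = 0.283, y = 0.082
  4: x = 0.062, y = 0.012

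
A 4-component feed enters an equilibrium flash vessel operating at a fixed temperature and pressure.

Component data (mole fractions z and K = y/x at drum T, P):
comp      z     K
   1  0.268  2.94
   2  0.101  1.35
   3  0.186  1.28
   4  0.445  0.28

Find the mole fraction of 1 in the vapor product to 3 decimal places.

Newton–Raphson from ψ = 0.42:
  ψ = 0.420: g = -0.0954, g' = -0.801 → ψ = 0.301
  ψ = 0.301: g = -0.0008, g' = -0.801 → ψ = 0.300
Converged at ψ = 0.300.
Compositions from xᵢ = zᵢ/(1+ψ(Kᵢ−1)), yᵢ = Kᵢxᵢ:
  1: x = 0.169, y = 0.498
  2: x = 0.091, y = 0.123
  3: x = 0.172, y = 0.220
  4: x = 0.568, y = 0.159

y_1 = 0.498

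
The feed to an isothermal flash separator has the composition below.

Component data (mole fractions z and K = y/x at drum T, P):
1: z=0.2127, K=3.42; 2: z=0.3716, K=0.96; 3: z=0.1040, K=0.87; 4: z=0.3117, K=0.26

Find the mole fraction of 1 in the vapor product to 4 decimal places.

Rachford–Rice: g(V/F) = Σ zᵢ(Kᵢ−1)/(1+V/F(Kᵢ−1)) = 0.
Check two-phase: ΣzᵢKᵢ = 1.2557 > 1 and Σzᵢ/Kᵢ = 1.7677 > 1, so g(0) = 0.2557 > 0 and g(1) = -0.7677 < 0.
Newton iteration, V/F⁰ = 0.5:
  V/F = 0.5000: g = -0.16284, g' = -0.6877 → V/F = 0.2632
  V/F = 0.2632: g = -0.00104, g' = -0.7306 → V/F = 0.2618
Converged at V/F = 0.2618.
Compositions from xᵢ = zᵢ/(1+V/F(Kᵢ−1)), yᵢ = Kᵢxᵢ:
  1: x = 0.1302, y = 0.4453
  2: x = 0.3755, y = 0.3605
  3: x = 0.1077, y = 0.0937
  4: x = 0.3866, y = 0.1005

y_1 = 0.4453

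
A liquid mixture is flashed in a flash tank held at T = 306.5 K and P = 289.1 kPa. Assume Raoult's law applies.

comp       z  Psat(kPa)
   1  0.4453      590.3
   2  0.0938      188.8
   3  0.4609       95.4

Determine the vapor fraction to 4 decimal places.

ψ = 0.1877

Raoult's law: Kᵢ = Pᵢˢᵃᵗ/P = Pᵢˢᵃᵗ/289.1.
  K_1 = 590.3/289.1 = 2.041854, K_2 = 188.8/289.1 = 0.653061, K_3 = 95.4/289.1 = 0.329990
Let ψ = V/F and solve Σ zᵢ(Kᵢ−1)/(1+ψ(Kᵢ−1)) = 0.
g(0) = ΣzᵢKᵢ − 1 = 0.1226 and g(1) = 1 − Σzᵢ/Kᵢ = -0.7584, so a root lies in (0, 1).
Newton iteration, ψ⁰ = 0.5:
  ψ = 0.5000: g = -0.19871, g' = -0.6934 → ψ = 0.2134
  ψ = 0.2134: g = -0.01592, g' = -0.6184 → ψ = 0.1877
Converged at ψ = 0.1877.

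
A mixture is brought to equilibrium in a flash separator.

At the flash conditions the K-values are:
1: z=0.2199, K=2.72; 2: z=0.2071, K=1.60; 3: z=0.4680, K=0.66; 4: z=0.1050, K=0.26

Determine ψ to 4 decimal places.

ψ = 0.4646

Let ψ = V/F and solve Σ zᵢ(Kᵢ−1)/(1+ψ(Kᵢ−1)) = 0.
Feasibility: ΣzᵢKᵢ = 1.2657, Σzᵢ/Kᵢ = 1.3232 — both > 1, two phases present.
Iterate (Newton) starting at ψ = 0.5:
  ψ = 0.5000: g = -0.01611, g' = -0.4556 → ψ = 0.4646
Converged at ψ = 0.4646.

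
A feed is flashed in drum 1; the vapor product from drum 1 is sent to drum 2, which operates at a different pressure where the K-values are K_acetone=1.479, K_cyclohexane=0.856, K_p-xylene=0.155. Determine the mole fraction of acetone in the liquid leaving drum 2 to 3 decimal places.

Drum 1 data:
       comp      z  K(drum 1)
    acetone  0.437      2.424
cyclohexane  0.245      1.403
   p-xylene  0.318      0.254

Drum 1:
Rachford–Rice: g(ψ₁) = Σ zᵢ(Kᵢ−1)/(1+ψ₁(Kᵢ−1)) = 0.
Check two-phase: ΣzᵢKᵢ = 1.484 > 1 and Σzᵢ/Kᵢ = 1.607 > 1, so g(0) = 0.484 > 0 and g(1) = -0.607 < 0.
Iterate (Newton) starting at ψ₁ = 0.5:
  ψ₁ = 0.500: g = 0.0673, g' = -0.780 → ψ₁ = 0.586
  ψ₁ = 0.586: g = -0.0026, g' = -0.848 → ψ₁ = 0.583
Converged at ψ₁ = 0.583.
Drum-1 compositions:
  acetone: x = 0.239, y = 0.579
  cyclohexane: x = 0.198, y = 0.278
  p-xylene: x = 0.563, y = 0.143
Drum-2 feed = drum-1 vapor: z₂ = (0.5787, 0.2783, 0.1430).
Drum 2:
Rachford–Rice: g(ψ₂) = Σ zᵢ(Kᵢ−1)/(1+ψ₂(Kᵢ−1)) = 0.
Check two-phase: ΣzᵢKᵢ = 1.116 > 1 and Σzᵢ/Kᵢ = 1.639 > 1, so g(0) = 0.116 > 0 and g(1) = -0.639 < 0.
Iterate (Newton) starting at ψ₂ = 0.39:
  ψ₂ = 0.390: g = 0.0109, g' = -0.328 → ψ₂ = 0.423
  ψ₂ = 0.423: g = -0.0003, g' = -0.346 → ψ₂ = 0.422
Converged at ψ₂ = 0.422.
  acetone: x = 0.481, y = 0.712
  cyclohexane: x = 0.296, y = 0.254
  p-xylene: x = 0.222, y = 0.034

x_acetone (drum 2) = 0.481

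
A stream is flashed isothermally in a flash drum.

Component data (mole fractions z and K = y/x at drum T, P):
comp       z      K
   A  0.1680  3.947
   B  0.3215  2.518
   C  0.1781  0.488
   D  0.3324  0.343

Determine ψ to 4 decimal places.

Let ψ = V/F and solve Σ zᵢ(Kᵢ−1)/(1+ψ(Kᵢ−1)) = 0.
Feasibility: ΣzᵢKᵢ = 1.6736, Σzᵢ/Kᵢ = 1.5043 — both > 1, two phases present.
Newton–Raphson from ψ = 0.5:
  ψ = 0.5000: g = 0.02983, g' = -0.8805 → ψ = 0.5339
  ψ = 0.5339: g = 0.00011, g' = -0.8752 → ψ = 0.5340
Converged at ψ = 0.5340.

ψ = 0.5340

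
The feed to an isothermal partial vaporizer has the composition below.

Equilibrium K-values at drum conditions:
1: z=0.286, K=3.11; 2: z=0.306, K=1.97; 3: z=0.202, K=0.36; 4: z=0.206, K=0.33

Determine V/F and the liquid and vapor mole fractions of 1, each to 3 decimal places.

V/F = 0.616, x_1 = 0.124, y_1 = 0.387

Material balance + equilibrium reduce to Σ zᵢ(Kᵢ−1)/(1+V/F(Kᵢ−1)) = 0.
Check two-phase: ΣzᵢKᵢ = 1.633 > 1 and Σzᵢ/Kᵢ = 1.433 > 1, so g(0) = 0.633 > 0 and g(1) = -0.433 < 0.
Newton–Raphson from V/F = 0.68:
  V/F = 0.680: g = -0.0557, g' = -0.891 → V/F = 0.617
  V/F = 0.617: g = -0.0015, g' = -0.848 → V/F = 0.616
Converged at V/F = 0.616.
Compositions from xᵢ = zᵢ/(1+V/F(Kᵢ−1)), yᵢ = Kᵢxᵢ:
  1: x = 0.124, y = 0.387
  2: x = 0.192, y = 0.377
  3: x = 0.333, y = 0.120
  4: x = 0.351, y = 0.116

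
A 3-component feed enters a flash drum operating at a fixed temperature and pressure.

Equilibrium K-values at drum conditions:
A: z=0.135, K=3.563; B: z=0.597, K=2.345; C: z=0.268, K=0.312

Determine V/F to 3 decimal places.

Rachford–Rice: g(V/F) = Σ zᵢ(Kᵢ−1)/(1+V/F(Kᵢ−1)) = 0.
Check two-phase: ΣzᵢKᵢ = 1.965 > 1 and Σzᵢ/Kᵢ = 1.151 > 1, so g(0) = 0.965 > 0 and g(1) = -0.151 < 0.
Newton–Raphson from V/F = 0.5:
  V/F = 0.500: g = 0.3507, g' = -0.851 → V/F = 0.912
  V/F = 0.912: g = -0.0306, g' = -1.211 → V/F = 0.887
  V/F = 0.887: g = -0.0009, g' = -1.142 → V/F = 0.886
Converged at V/F = 0.886.

V/F = 0.886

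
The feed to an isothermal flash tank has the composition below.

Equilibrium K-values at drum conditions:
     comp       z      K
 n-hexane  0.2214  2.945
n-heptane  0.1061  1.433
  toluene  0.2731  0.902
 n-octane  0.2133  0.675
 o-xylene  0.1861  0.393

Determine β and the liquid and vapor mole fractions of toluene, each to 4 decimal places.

β = 0.4584, x_toluene = 0.2859, y_toluene = 0.2579

Iterate (Newton) starting at β = 0.36:
  β = 0.3600: g = 0.04222, g' = -0.4486 → β = 0.4541
  β = 0.4541: g = 0.00176, g' = -0.4146 → β = 0.4584
Converged at β = 0.4584.
Compositions from xᵢ = zᵢ/(1+β(Kᵢ−1)), yᵢ = Kᵢxᵢ:
  n-hexane: x = 0.1170, y = 0.3447
  n-heptane: x = 0.0885, y = 0.1269
  toluene: x = 0.2859, y = 0.2579
  n-octane: x = 0.2506, y = 0.1692
  o-xylene: x = 0.2578, y = 0.1013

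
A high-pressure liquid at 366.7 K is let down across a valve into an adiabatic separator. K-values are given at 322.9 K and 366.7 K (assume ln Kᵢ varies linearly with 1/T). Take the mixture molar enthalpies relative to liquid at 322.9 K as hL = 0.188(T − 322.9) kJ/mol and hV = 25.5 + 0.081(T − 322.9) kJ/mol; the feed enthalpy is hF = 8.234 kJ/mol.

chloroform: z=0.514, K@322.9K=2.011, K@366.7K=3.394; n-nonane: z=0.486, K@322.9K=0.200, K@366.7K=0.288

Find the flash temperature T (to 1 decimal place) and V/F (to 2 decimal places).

Adiabatic flash: solve Rachford–Rice at each trial T, then check hF = ψ·hV(T) + (1−ψ)·hL(T).
  T = 322.9 K: K = (2.011, 0.200), RR gives ψ = 0.162, H_out = 4.126 kJ/mol
  T = 366.7 K: K = (3.394, 0.288), RR gives ψ = 0.519, H_out = 19.035 kJ/mol
  T = 344.8 K: K = (2.656, 0.243), RR gives ψ = 0.385, H_out = 13.042 kJ/mol
  T = 333.9 K: K = (2.323, 0.221), RR gives ψ = 0.293, H_out = 9.187 kJ/mol
  T = 328.4 K: K = (2.164, 0.210), RR gives ψ = 0.234, H_out = 6.852 kJ/mol
  T = 331.1 K: K = (2.242, 0.216), RR gives ψ = 0.264, H_out = 8.040 kJ/mol
  T = 332.5 K: K = (2.282, 0.218), RR gives ψ = 0.279, H_out = 8.623 kJ/mol
Linear interpolation between T = 331.1 (H_out = 8.040) and T = 332.5 (H_out = 8.623) on hF = 8.234 gives T ≈ 331.6 K, at which ψ = 0.27.

T = 331.6 K, V/F = 0.27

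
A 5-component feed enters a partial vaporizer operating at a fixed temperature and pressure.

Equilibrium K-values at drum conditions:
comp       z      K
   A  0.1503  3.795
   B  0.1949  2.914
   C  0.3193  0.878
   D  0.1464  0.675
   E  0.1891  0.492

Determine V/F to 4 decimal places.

V/F = 0.8200

Material balance + equilibrium reduce to Σ zᵢ(Kᵢ−1)/(1+V/F(Kᵢ−1)) = 0.
Check two-phase: ΣzᵢKᵢ = 1.6105 > 1 and Σzᵢ/Kᵢ = 1.0714 > 1, so g(0) = 0.6105 > 0 and g(1) = -0.0714 < 0.
Iterate (Newton) starting at V/F = 0.61:
  V/F = 0.6100: g = 0.08678, g' = -0.4445 → V/F = 0.8052
  V/F = 0.8052: g = 0.00583, g' = -0.3956 → V/F = 0.8200
Converged at V/F = 0.8200.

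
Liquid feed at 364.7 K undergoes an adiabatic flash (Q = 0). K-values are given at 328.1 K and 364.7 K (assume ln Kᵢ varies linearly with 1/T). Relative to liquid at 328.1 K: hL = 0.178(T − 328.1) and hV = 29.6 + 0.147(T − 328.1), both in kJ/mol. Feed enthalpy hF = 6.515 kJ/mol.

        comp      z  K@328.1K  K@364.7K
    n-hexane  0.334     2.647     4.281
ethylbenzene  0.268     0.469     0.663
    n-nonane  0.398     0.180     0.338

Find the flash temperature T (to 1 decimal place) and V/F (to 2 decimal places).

Adiabatic flash: solve Rachford–Rice at each trial T, then check hF = ψ·hV(T) + (1−ψ)·hL(T).
  T = 328.1 K: K = (2.647, 0.469, 0.180), RR gives ψ = 0.069, H_out = 2.051 kJ/mol
  T = 364.7 K: K = (4.281, 0.663, 0.338), RR gives ψ = 0.411, H_out = 18.209 kJ/mol
  T = 346.4 K: K = (3.409, 0.563, 0.251), RR gives ψ = 0.253, H_out = 10.610 kJ/mol
  T = 337.2 K: K = (3.012, 0.515, 0.213), RR gives ψ = 0.168, H_out = 6.542 kJ/mol
  T = 332.6 K: K = (2.824, 0.491, 0.196), RR gives ψ = 0.120, H_out = 4.350 kJ/mol
  T = 334.9 K: K = (2.917, 0.503, 0.204), RR gives ψ = 0.145, H_out = 5.463 kJ/mol
Linear interpolation between T = 334.9 (H_out = 5.463) and T = 337.2 (H_out = 6.542) on hF = 6.515 gives T ≈ 337.1 K, at which ψ = 0.17.

T = 337.1 K, V/F = 0.17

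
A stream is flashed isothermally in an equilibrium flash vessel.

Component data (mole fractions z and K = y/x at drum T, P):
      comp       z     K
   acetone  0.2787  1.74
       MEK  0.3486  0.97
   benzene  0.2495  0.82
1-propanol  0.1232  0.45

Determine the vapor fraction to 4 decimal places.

Rachford–Rice: g(ψ) = Σ zᵢ(Kᵢ−1)/(1+ψ(Kᵢ−1)) = 0.
Feasibility: ΣzᵢKᵢ = 1.0831, Σzᵢ/Kᵢ = 1.0976 — both > 1, two phases present.
Newton–Raphson from ψ = 0.37:
  ψ = 0.3700: g = 0.01815, g' = -0.1624 → ψ = 0.4817
  ψ = 0.4817: g = 0.00007, g' = -0.1619 → ψ = 0.4822
Converged at ψ = 0.4822.

ψ = 0.4822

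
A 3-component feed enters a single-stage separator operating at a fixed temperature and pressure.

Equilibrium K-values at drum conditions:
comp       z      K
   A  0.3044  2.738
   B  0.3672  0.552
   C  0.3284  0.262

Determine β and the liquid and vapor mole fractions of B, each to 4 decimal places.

β = 0.1178, x_B = 0.3877, y_B = 0.2140

Let β = V/F and solve Σ zᵢ(Kᵢ−1)/(1+β(Kᵢ−1)) = 0.
g(0) = ΣzᵢKᵢ − 1 = 0.1222 and g(1) = 1 − Σzᵢ/Kᵢ = -1.0298, so a root lies in (0, 1).
Newton–Raphson from β = 0.33:
  β = 0.3300: g = -0.17722, g' = -0.7854 → β = 0.1044
  β = 0.1044: g = 0.01266, g' = -0.9499 → β = 0.1177
  β = 0.1177: g = 0.00013, g' = -0.9304 → β = 0.1178
Converged at β = 0.1178.
Compositions from xᵢ = zᵢ/(1+β(Kᵢ−1)), yᵢ = Kᵢxᵢ:
  A: x = 0.2527, y = 0.6918
  B: x = 0.3877, y = 0.2140
  C: x = 0.3597, y = 0.0942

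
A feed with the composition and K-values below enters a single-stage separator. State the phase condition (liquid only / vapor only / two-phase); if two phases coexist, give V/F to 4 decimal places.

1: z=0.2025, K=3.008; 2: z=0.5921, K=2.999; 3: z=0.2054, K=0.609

vapor only

ΣzᵢKᵢ = 2.5099; Σzᵢ/Kᵢ = 0.6020.
Since Σzᵢ/Kᵢ < 1 the mixture is above its dew point — single vapor phase.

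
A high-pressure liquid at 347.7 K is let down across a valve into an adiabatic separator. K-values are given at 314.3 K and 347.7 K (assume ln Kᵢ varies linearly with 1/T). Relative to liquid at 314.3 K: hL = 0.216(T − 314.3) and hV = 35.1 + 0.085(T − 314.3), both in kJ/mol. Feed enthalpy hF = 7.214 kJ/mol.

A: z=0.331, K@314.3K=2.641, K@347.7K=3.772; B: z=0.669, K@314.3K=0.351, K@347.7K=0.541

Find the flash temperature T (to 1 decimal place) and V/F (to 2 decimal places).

Adiabatic flash: solve Rachford–Rice at each trial T, then check hF = ψ·hV(T) + (1−ψ)·hL(T).
  T = 314.3 K: K = (2.641, 0.351), RR gives ψ = 0.102, H_out = 3.592 kJ/mol
  T = 347.7 K: K = (3.772, 0.541), RR gives ψ = 0.480, H_out = 21.956 kJ/mol
  T = 331.0 K: K = (3.185, 0.441), RR gives ψ = 0.285, H_out = 13.002 kJ/mol
  T = 322.6 K: K = (2.906, 0.394), RR gives ψ = 0.195, H_out = 8.433 kJ/mol
  T = 318.5 K: K = (2.773, 0.372), RR gives ψ = 0.150, H_out = 6.098 kJ/mol
  T = 320.6 K: K = (2.841, 0.383), RR gives ψ = 0.173, H_out = 7.306 kJ/mol
Linear interpolation between T = 318.5 (H_out = 6.098) and T = 320.6 (H_out = 7.306) on hF = 7.214 gives T ≈ 320.4 K, at which ψ = 0.17.

T = 320.4 K, V/F = 0.17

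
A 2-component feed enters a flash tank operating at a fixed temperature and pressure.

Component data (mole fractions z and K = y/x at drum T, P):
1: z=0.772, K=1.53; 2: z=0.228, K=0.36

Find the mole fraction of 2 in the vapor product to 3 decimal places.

y_2 = 0.163

Newton–Raphson from ψ = 0.33:
  ψ = 0.330: g = 0.1633, g' = -0.307 → ψ = 0.861
  ψ = 0.861: g = -0.0443, g' = -0.566 → ψ = 0.783
  ψ = 0.783: g = -0.0034, g' = -0.484 → ψ = 0.776
Converged at ψ = 0.776.
Compositions from xᵢ = zᵢ/(1+ψ(Kᵢ−1)), yᵢ = Kᵢxᵢ:
  1: x = 0.547, y = 0.837
  2: x = 0.453, y = 0.163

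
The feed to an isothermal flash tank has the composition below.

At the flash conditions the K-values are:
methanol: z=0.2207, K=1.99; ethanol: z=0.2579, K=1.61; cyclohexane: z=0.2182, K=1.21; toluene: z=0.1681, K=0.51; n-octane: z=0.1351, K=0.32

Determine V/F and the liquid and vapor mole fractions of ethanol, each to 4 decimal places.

Material balance + equilibrium reduce to Σ zᵢ(Kᵢ−1)/(1+V/F(Kᵢ−1)) = 0.
Feasibility: ΣzᵢKᵢ = 1.2474, Σzᵢ/Kᵢ = 1.2032 — both > 1, two phases present.
Newton–Raphson from V/F = 0.65:
  V/F = 0.6500: g = 0.00041, g' = -0.4243 → V/F = 0.6510
Converged at V/F = 0.6510.
Compositions from xᵢ = zᵢ/(1+V/F(Kᵢ−1)), yᵢ = Kᵢxᵢ:
  methanol: x = 0.1342, y = 0.2671
  ethanol: x = 0.1846, y = 0.2972
  cyclohexane: x = 0.1920, y = 0.2323
  toluene: x = 0.2468, y = 0.1259
  n-octane: x = 0.2424, y = 0.0776

V/F = 0.6510, x_ethanol = 0.1846, y_ethanol = 0.2972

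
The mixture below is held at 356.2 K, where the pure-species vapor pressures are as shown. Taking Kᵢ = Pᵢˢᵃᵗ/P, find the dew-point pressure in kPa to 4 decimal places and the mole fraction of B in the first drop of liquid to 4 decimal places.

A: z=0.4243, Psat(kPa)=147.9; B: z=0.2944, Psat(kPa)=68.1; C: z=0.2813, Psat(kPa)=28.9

Pdew = 59.0826 kPa, x_B = 0.2554

At the dew point ψ → 1, so Σzᵢ/Kᵢ = 1 with Kᵢ = Pᵢˢᵃᵗ/P ⇒ 1/P = Σzᵢ/Pᵢˢᵃᵗ.
1/P = 0.4243/147.9 + 0.2944/68.1 + 0.2813/28.9 = 0.0169254 ⇒ P = 59.0826 kPa
xᵢ = zᵢP/Pᵢˢᵃᵗ ⇒ x_B = 0.2944·59.0826/68.1 = 0.2554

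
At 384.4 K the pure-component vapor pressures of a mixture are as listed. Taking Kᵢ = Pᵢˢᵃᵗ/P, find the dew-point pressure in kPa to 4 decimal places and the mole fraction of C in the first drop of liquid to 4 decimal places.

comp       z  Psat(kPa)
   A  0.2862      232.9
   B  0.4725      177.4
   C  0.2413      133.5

Pdew = 175.4442 kPa, x_C = 0.3171

At the dew point ψ → 1, so Σzᵢ/Kᵢ = 1 with Kᵢ = Pᵢˢᵃᵗ/P ⇒ 1/P = Σzᵢ/Pᵢˢᵃᵗ.
1/P = 0.2862/232.9 + 0.4725/177.4 + 0.2413/133.5 = 0.0056998 ⇒ P = 175.4442 kPa
xᵢ = zᵢP/Pᵢˢᵃᵗ ⇒ x_C = 0.2413·175.4442/133.5 = 0.3171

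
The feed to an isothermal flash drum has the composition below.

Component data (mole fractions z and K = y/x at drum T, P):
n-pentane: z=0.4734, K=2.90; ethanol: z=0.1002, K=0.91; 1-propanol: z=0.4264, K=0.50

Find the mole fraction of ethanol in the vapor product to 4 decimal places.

Material balance + equilibrium reduce to Σ zᵢ(Kᵢ−1)/(1+ψ(Kᵢ−1)) = 0.
Check two-phase: ΣzᵢKᵢ = 1.6772 > 1 and Σzᵢ/Kᵢ = 1.1262 > 1, so g(0) = 0.6772 > 0 and g(1) = -0.1262 < 0.
Iterate (Newton) starting at ψ = 0.5:
  ψ = 0.5000: g = 0.16755, g' = -0.6398 → ψ = 0.7619
  ψ = 0.7619: g = 0.01342, g' = -0.5644 → ψ = 0.7857
  ψ = 0.7857: g = -0.00001, g' = -0.5651 → ψ = 0.7856
Converged at ψ = 0.7856.
Compositions from xᵢ = zᵢ/(1+ψ(Kᵢ−1)), yᵢ = Kᵢxᵢ:
  n-pentane: x = 0.1899, y = 0.5507
  ethanol: x = 0.1078, y = 0.0981
  1-propanol: x = 0.7023, y = 0.3511

y_ethanol = 0.0981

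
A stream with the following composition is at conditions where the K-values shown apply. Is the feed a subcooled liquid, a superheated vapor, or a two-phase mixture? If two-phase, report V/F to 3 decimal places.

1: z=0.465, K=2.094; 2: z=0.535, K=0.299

two-phase, V/F = 0.174

ΣzᵢKᵢ = 1.134; Σzᵢ/Kᵢ = 2.011.
Both exceed 1, so a two-phase solution exists.
Rachford–Rice: g(ψ) = Σ zᵢ(Kᵢ−1)/(1+ψ(Kᵢ−1)) = 0.
Iterate (Newton) starting at ψ = 0.5:
  ψ = 0.500: g = -0.2486, g' = -0.856 → ψ = 0.210
  ψ = 0.210: g = -0.0257, g' = -0.730 → ψ = 0.174
Converged at ψ = 0.174.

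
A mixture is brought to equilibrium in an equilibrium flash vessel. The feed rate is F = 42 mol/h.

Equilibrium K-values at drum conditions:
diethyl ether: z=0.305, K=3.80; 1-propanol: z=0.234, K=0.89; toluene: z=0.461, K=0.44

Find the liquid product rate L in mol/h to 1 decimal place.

Iterate (Newton) starting at β = 0.5:
  β = 0.500: g = -0.0300, g' = -0.697 → β = 0.457
  β = 0.457: g = 0.0006, g' = -0.724 → β = 0.458
Converged at β = 0.458.
Then V = β·F = 0.4578·42 = 19.2 mol/h and L = F − V = 22.8 mol/h.

L = 22.8 mol/h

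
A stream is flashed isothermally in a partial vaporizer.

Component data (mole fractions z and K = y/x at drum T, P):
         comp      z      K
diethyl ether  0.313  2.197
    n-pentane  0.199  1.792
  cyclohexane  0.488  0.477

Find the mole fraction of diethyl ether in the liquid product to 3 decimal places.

x_diethyl ether = 0.195

Rachford–Rice: g(V/F) = Σ zᵢ(Kᵢ−1)/(1+V/F(Kᵢ−1)) = 0.
Check two-phase: ΣzᵢKᵢ = 1.277 > 1 and Σzᵢ/Kᵢ = 1.277 > 1, so g(0) = 0.277 > 0 and g(1) = -0.277 < 0.
Newton–Raphson from V/F = 0.39:
  V/F = 0.390: g = 0.0552, g' = -0.492 → V/F = 0.502
  V/F = 0.502: g = 0.0006, g' = -0.484 → V/F = 0.503
Converged at V/F = 0.503.
Compositions from xᵢ = zᵢ/(1+V/F(Kᵢ−1)), yᵢ = Kᵢxᵢ:
  diethyl ether: x = 0.195, y = 0.429
  n-pentane: x = 0.142, y = 0.255
  cyclohexane: x = 0.662, y = 0.316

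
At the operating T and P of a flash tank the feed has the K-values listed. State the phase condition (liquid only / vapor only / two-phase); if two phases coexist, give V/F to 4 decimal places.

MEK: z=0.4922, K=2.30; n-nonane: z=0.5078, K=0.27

two-phase, V/F = 0.2836

ΣzᵢKᵢ = 1.2692; Σzᵢ/Kᵢ = 2.0947.
Both exceed 1, so a two-phase solution exists.
Rachford–Rice: g(ψ) = Σ zᵢ(Kᵢ−1)/(1+ψ(Kᵢ−1)) = 0.
Newton–Raphson from ψ = 0.5:
  ψ = 0.5000: g = -0.19598, g' = -0.9766 → ψ = 0.2993
  ψ = 0.2993: g = -0.01373, g' = -0.8742 → ψ = 0.2836
Converged at ψ = 0.2836.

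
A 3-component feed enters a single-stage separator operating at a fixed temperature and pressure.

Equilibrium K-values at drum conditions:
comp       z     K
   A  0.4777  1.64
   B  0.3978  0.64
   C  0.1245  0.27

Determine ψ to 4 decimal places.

ψ = 0.2337

Rachford–Rice: g(ψ) = Σ zᵢ(Kᵢ−1)/(1+ψ(Kᵢ−1)) = 0.
g(0) = ΣzᵢKᵢ − 1 = 0.0716 and g(1) = 1 − Σzᵢ/Kᵢ = -0.3740, so a root lies in (0, 1).
Newton iteration, ψ⁰ = 0.39:
  ψ = 0.3900: g = -0.04900, g' = -0.3247 → ψ = 0.2391
  ψ = 0.2391: g = -0.00165, g' = -0.3063 → ψ = 0.2337
Converged at ψ = 0.2337.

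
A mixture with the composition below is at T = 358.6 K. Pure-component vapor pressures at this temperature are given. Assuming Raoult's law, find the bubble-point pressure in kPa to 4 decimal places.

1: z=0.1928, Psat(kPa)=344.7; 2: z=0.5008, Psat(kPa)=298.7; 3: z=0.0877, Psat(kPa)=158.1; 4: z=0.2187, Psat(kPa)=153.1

At the bubble point ψ → 0, so ΣzᵢKᵢ = 1 with Kᵢ = Pᵢˢᵃᵗ/P ⇒ P = ΣzᵢPᵢˢᵃᵗ.
P = 0.1928·344.7 + 0.5008·298.7 + 0.0877·158.1 + 0.2187·153.1 = 263.3955 kPa

Pbub = 263.3955 kPa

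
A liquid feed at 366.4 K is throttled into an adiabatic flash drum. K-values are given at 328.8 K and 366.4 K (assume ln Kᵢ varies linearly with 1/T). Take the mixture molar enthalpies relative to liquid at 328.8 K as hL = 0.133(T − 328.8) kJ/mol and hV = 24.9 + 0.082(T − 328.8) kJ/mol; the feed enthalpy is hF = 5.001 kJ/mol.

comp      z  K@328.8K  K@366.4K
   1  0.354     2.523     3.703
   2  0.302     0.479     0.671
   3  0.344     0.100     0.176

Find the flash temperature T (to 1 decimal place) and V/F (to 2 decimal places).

Adiabatic flash: solve Rachford–Rice at each trial T, then check hF = ψ·hV(T) + (1−ψ)·hL(T).
  T = 328.8 K: K = (2.523, 0.479, 0.100), RR gives ψ = 0.064, H_out = 1.593 kJ/mol
  T = 366.4 K: K = (3.703, 0.671, 0.176), RR gives ψ = 0.334, H_out = 12.680 kJ/mol
  T = 347.6 K: K = (3.088, 0.572, 0.135), RR gives ψ = 0.217, H_out = 7.692 kJ/mol
  T = 338.2 K: K = (2.799, 0.525, 0.117), RR gives ψ = 0.147, H_out = 4.843 kJ/mol
  T = 342.9 K: K = (2.942, 0.548, 0.125), RR gives ψ = 0.183, H_out = 6.308 kJ/mol
  T = 340.5 K: K = (2.869, 0.536, 0.121), RR gives ψ = 0.165, H_out = 5.571 kJ/mol
Linear interpolation between T = 338.2 (H_out = 4.843) and T = 340.5 (H_out = 5.571) on hF = 5.001 gives T ≈ 338.7 K, at which ψ = 0.15.

T = 338.7 K, V/F = 0.15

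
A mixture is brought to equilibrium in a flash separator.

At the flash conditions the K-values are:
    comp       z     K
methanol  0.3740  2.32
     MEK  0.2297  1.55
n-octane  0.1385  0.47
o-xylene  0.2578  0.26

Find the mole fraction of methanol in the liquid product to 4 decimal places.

Newton iteration, ψ⁰ = 0.5:
  ψ = 0.5000: g = -0.00620, g' = -0.7069 → ψ = 0.4912
Converged at ψ = 0.4912.
Compositions from xᵢ = zᵢ/(1+ψ(Kᵢ−1)), yᵢ = Kᵢxᵢ:
  methanol: x = 0.2269, y = 0.5264
  MEK: x = 0.1808, y = 0.2803
  n-octane: x = 0.1872, y = 0.0880
  o-xylene: x = 0.4050, y = 0.1053

x_methanol = 0.2269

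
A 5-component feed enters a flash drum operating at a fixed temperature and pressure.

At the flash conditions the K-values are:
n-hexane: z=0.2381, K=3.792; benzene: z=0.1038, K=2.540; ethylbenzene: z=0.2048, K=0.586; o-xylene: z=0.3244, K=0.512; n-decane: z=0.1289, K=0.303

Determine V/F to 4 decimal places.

Material balance + equilibrium reduce to Σ zᵢ(Kᵢ−1)/(1+V/F(Kᵢ−1)) = 0.
Feasibility: ΣzᵢKᵢ = 1.4917, Σzᵢ/Kᵢ = 1.5122 — both > 1, two phases present.
Newton–Raphson from V/F = 0.34:
  V/F = 0.3400: g = 0.03973, g' = -0.8607 → V/F = 0.3862
  V/F = 0.3862: g = 0.00121, g' = -0.8108 → V/F = 0.3877
Converged at V/F = 0.3877.

V/F = 0.3877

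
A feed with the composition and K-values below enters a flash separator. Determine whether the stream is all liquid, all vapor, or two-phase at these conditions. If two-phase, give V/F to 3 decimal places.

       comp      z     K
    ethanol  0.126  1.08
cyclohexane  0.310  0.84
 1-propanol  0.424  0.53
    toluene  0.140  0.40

all liquid

ΣzᵢKᵢ = 0.677; Σzᵢ/Kᵢ = 1.636.
Since ΣzᵢKᵢ < 1 the mixture is below its bubble point — single liquid phase.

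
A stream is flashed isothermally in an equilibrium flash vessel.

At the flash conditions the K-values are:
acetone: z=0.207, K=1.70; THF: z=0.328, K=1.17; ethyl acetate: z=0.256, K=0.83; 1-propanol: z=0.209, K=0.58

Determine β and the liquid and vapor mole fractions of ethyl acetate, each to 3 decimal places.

Rachford–Rice: g(β) = Σ zᵢ(Kᵢ−1)/(1+β(Kᵢ−1)) = 0.
Feasibility: ΣzᵢKᵢ = 1.069, Σzᵢ/Kᵢ = 1.071 — both > 1, two phases present.
Newton–Raphson from β = 0.5:
  β = 0.500: g = 0.0000, g' = -0.132 → β = 0.500
Converged at β = 0.500.
Compositions from xᵢ = zᵢ/(1+β(Kᵢ−1)), yᵢ = Kᵢxᵢ:
  acetone: x = 0.153, y = 0.261
  THF: x = 0.302, y = 0.354
  ethyl acetate: x = 0.280, y = 0.232
  1-propanol: x = 0.265, y = 0.153

β = 0.500, x_ethyl acetate = 0.280, y_ethyl acetate = 0.232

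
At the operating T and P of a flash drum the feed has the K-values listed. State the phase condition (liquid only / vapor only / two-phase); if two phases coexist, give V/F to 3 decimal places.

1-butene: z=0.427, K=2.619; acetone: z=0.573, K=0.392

two-phase, V/F = 0.348

ΣzᵢKᵢ = 1.343; Σzᵢ/Kᵢ = 1.625.
Both exceed 1, so a two-phase solution exists.
Binary case is linear: z₁(K₁−1)(1+ψ(K₂−1)) + z₂(K₂−1)(1+ψ(K₁−1)) = 0
⇒ ψ = [z₁(K₁−1)+z₂(K₂−1)] / [−(K₁−1)(K₂−1)] = 0.3429/0.9844 = 0.348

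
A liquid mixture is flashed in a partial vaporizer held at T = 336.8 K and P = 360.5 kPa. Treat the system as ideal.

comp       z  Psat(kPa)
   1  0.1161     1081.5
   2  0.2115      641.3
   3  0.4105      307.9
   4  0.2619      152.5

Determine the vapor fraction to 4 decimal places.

Raoult's law: Kᵢ = Pᵢˢᵃᵗ/P = Pᵢˢᵃᵗ/360.5.
  K_1 = 1081.5/360.5 = 3.000000, K_2 = 641.3/360.5 = 1.778918, K_3 = 307.9/360.5 = 0.854092, K_4 = 152.5/360.5 = 0.423024
Let ψ = V/F and solve Σ zᵢ(Kᵢ−1)/(1+ψ(Kᵢ−1)) = 0.
g(0) = ΣzᵢKᵢ − 1 = 0.1859 and g(1) = 1 − Σzᵢ/Kᵢ = -0.2573, so a root lies in (0, 1).
Newton–Raphson from ψ = 0.5:
  ψ = 0.5000: g = -0.04232, g' = -0.3650 → ψ = 0.3840
  ψ = 0.3840: g = 0.00056, g' = -0.3783 → ψ = 0.3855
Converged at ψ = 0.3855.

ψ = 0.3855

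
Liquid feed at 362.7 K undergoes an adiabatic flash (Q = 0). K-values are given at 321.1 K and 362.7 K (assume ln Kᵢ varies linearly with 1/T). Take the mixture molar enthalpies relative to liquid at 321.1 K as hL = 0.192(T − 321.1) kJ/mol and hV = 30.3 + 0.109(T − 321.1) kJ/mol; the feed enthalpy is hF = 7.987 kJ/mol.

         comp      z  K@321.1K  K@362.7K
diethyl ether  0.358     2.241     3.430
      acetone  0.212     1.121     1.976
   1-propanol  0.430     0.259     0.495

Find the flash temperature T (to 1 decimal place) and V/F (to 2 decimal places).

T = 323.4 K, V/F = 0.25

Adiabatic flash: solve Rachford–Rice at each trial T, then check hF = ψ·hV(T) + (1−ψ)·hL(T).
  T = 321.1 K: K = (2.241, 1.121, 0.259), RR gives ψ = 0.210, H_out = 6.367 kJ/mol
  T = 362.7 K: K = (3.430, 1.976, 0.495), RR gives ψ = 0.876, H_out = 31.513 kJ/mol
  T = 341.9 K: K = (2.809, 1.514, 0.365), RR gives ψ = 0.537, H_out = 19.327 kJ/mol
  T = 331.5 K: K = (2.518, 1.309, 0.309), RR gives ψ = 0.381, H_out = 13.201 kJ/mol
  T = 326.3 K: K = (2.378, 1.213, 0.283), RR gives ψ = 0.298, H_out = 9.910 kJ/mol
  T = 323.7 K: K = (2.309, 1.166, 0.271), RR gives ψ = 0.255, H_out = 8.175 kJ/mol
  T = 322.4 K: K = (2.275, 1.144, 0.265), RR gives ψ = 0.233, H_out = 7.281 kJ/mol
Linear interpolation between T = 322.4 (H_out = 7.281) and T = 323.7 (H_out = 8.175) on hF = 7.987 gives T ≈ 323.4 K, at which ψ = 0.25.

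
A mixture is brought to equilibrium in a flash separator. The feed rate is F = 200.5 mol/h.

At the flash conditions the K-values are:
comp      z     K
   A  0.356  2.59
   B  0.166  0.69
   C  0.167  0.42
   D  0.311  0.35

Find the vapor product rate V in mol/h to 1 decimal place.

V = 48.7 mol/h

Material balance + equilibrium reduce to Σ zᵢ(Kᵢ−1)/(1+V/F(Kᵢ−1)) = 0.
g(0) = ΣzᵢKᵢ − 1 = 0.216 and g(1) = 1 − Σzᵢ/Kᵢ = -0.664, so a root lies in (0, 1).
Newton iteration, V/F⁰ = 0.55:
  V/F = 0.550: g = -0.2169, g' = -0.719 → V/F = 0.248
  V/F = 0.248: g = -0.0041, g' = -0.745 → V/F = 0.243
Converged at V/F = 0.243.
Then V = V/F·F = 0.2428·200.5 = 48.7 mol/h and L = F − V = 151.8 mol/h.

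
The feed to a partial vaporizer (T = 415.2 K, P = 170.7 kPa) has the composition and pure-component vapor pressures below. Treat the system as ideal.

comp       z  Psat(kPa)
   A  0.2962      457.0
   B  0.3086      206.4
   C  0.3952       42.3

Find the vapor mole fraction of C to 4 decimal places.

y_C = 0.1277

Raoult's law: Kᵢ = Pᵢˢᵃᵗ/P = Pᵢˢᵃᵗ/170.7.
  K_A = 457.0/170.7 = 2.677211, K_B = 206.4/170.7 = 1.209139, K_C = 42.3/170.7 = 0.247803
Rachford–Rice: g(V/F) = Σ zᵢ(Kᵢ−1)/(1+V/F(Kᵢ−1)) = 0.
Check two-phase: ΣzᵢKᵢ = 1.2641 > 1 and Σzᵢ/Kᵢ = 1.9607 > 1, so g(0) = 0.2641 > 0 and g(1) = -0.9607 < 0.
Newton–Raphson from V/F = 0.5:
  V/F = 0.5000: g = -0.14784, g' = -0.8320 → V/F = 0.3223
  V/F = 0.3223: g = -0.00947, g' = -0.7525 → V/F = 0.3097
Converged at V/F = 0.3097.
Compositions from xᵢ = zᵢ/(1+V/F(Kᵢ−1)), yᵢ = Kᵢxᵢ:
  A: x = 0.1949, y = 0.5219
  B: x = 0.2898, y = 0.3504
  C: x = 0.5152, y = 0.1277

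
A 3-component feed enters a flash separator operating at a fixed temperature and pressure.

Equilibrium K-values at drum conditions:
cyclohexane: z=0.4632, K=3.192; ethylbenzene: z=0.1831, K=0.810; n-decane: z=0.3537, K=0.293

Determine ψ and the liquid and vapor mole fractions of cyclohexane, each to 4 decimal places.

Material balance + equilibrium reduce to Σ zᵢ(Kᵢ−1)/(1+ψ(Kᵢ−1)) = 0.
Feasibility: ΣzᵢKᵢ = 1.7305, Σzᵢ/Kᵢ = 1.5783 — both > 1, two phases present.
Newton–Raphson from ψ = 0.5:
  ψ = 0.5000: g = 0.05917, g' = -0.9377 → ψ = 0.5631
Converged at ψ = 0.5631.
Compositions from xᵢ = zᵢ/(1+ψ(Kᵢ−1)), yᵢ = Kᵢxᵢ:
  cyclohexane: x = 0.2073, y = 0.6617
  ethylbenzene: x = 0.2050, y = 0.1661
  n-decane: x = 0.5877, y = 0.1722

ψ = 0.5631, x_cyclohexane = 0.2073, y_cyclohexane = 0.6617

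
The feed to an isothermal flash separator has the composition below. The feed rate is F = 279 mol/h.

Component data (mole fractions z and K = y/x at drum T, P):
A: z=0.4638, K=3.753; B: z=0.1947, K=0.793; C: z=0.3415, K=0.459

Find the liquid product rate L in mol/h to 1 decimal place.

Rachford–Rice: g(V/F) = Σ zᵢ(Kᵢ−1)/(1+V/F(Kᵢ−1)) = 0.
Check two-phase: ΣzᵢKᵢ = 2.0518 > 1 and Σzᵢ/Kᵢ = 1.1131 > 1, so g(0) = 1.0518 > 0 and g(1) = -0.1131 < 0.
Iterate (Newton) starting at V/F = 0.7:
  V/F = 0.7000: g = 0.09172, g' = -0.6806 → V/F = 0.8348
  V/F = 0.8348: g = 0.00153, g' = -0.6677 → V/F = 0.8370
Converged at V/F = 0.8370.
Then V = V/F·F = 0.8370·279 = 233.5 mol/h and L = F − V = 45.5 mol/h.

L = 45.5 mol/h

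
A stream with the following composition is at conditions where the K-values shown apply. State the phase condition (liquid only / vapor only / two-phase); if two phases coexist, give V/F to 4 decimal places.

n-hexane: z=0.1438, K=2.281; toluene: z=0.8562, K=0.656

liquid only

ΣzᵢKᵢ = 0.8897; Σzᵢ/Kᵢ = 1.3682.
Since ΣzᵢKᵢ < 1 the mixture is below its bubble point — single liquid phase.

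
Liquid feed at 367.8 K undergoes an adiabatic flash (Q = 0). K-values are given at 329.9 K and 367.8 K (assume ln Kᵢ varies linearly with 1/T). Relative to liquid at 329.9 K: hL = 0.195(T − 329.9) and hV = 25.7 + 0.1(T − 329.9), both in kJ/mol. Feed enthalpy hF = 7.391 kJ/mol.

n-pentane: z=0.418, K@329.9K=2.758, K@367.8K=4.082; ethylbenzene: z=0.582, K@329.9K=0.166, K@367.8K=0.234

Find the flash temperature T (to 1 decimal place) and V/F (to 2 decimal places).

T = 338.9 K, V/F = 0.23

Adiabatic flash: solve Rachford–Rice at each trial T, then check hF = ψ·hV(T) + (1−ψ)·hL(T).
  T = 329.9 K: K = (2.758, 0.166), RR gives ψ = 0.170, H_out = 4.373 kJ/mol
  T = 367.8 K: K = (4.082, 0.234), RR gives ψ = 0.357, H_out = 15.277 kJ/mol
  T = 348.9 K: K = (3.393, 0.199), RR gives ψ = 0.279, H_out = 10.363 kJ/mol
  T = 339.4 K: K = (3.068, 0.182), RR gives ψ = 0.230, H_out = 7.549 kJ/mol
  T = 334.6 K: K = (2.909, 0.174), RR gives ψ = 0.201, H_out = 5.998 kJ/mol
  T = 337.0 K: K = (2.988, 0.178), RR gives ψ = 0.216, H_out = 6.786 kJ/mol
Linear interpolation between T = 337.0 (H_out = 6.786) and T = 339.4 (H_out = 7.549) on hF = 7.391 gives T ≈ 338.9 K, at which ψ = 0.23.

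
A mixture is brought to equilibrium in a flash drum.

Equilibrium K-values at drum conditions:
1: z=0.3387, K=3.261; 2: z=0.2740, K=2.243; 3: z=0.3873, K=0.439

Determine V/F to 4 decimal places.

V/F = 0.8664

Rachford–Rice: g(V/F) = Σ zᵢ(Kᵢ−1)/(1+V/F(Kᵢ−1)) = 0.
Check two-phase: ΣzᵢKᵢ = 1.8891 > 1 and Σzᵢ/Kᵢ = 1.1083 > 1, so g(0) = 0.8891 > 0 and g(1) = -0.1083 < 0.
Newton iteration, V/F⁰ = 0.5:
  V/F = 0.5000: g = 0.26751, g' = -0.7779 → V/F = 0.8439
  V/F = 0.8439: g = 0.01696, g' = -0.7452 → V/F = 0.8666
  V/F = 0.8666: g = -0.00014, g' = -0.7575 → V/F = 0.8664
Converged at V/F = 0.8664.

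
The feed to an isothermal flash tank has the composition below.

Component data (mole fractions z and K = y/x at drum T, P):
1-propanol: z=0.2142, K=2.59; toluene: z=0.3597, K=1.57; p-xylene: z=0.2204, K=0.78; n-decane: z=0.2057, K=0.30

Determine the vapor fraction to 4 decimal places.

Rachford–Rice: g(ψ) = Σ zᵢ(Kᵢ−1)/(1+ψ(Kᵢ−1)) = 0.
Feasibility: ΣzᵢKᵢ = 1.3531, Σzᵢ/Kᵢ = 1.2800 — both > 1, two phases present.
Iterate (Newton) starting at ψ = 0.5:
  ψ = 0.5000: g = 0.07329, g' = -0.4909 → ψ = 0.6493
  ψ = 0.6493: g = -0.00331, g' = -0.5466 → ψ = 0.6432
Converged at ψ = 0.6432.

ψ = 0.6432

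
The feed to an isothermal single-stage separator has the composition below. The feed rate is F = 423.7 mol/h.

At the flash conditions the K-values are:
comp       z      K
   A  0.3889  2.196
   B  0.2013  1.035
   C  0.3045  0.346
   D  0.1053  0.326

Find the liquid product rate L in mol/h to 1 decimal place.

Iterate (Newton) starting at β = 0.5:
  β = 0.5000: g = -0.10496, g' = -0.6145 → β = 0.3292
  β = 0.3292: g = -0.00429, g' = -0.5771 → β = 0.3218
Converged at β = 0.3218.
Then V = β·F = 0.3218·423.7 = 136.3 mol/h and L = F − V = 287.4 mol/h.

L = 287.4 mol/h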